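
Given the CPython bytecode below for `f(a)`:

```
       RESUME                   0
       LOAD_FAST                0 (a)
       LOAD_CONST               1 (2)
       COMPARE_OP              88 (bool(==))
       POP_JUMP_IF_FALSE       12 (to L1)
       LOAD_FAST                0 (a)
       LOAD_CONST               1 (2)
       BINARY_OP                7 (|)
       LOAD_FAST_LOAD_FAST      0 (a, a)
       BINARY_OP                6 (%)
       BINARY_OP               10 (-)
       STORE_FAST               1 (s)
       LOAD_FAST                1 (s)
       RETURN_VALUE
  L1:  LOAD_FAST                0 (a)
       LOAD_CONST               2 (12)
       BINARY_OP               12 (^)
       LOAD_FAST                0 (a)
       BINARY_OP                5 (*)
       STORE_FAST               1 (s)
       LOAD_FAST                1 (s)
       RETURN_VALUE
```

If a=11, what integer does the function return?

LOAD_FAST a → push 11. Stack: [11]
LOAD_CONST → push 2. Stack: [11, 2]
COMPARE_OP bool(==) → 11 vs 2 = False. Stack: [False]
POP_JUMP_IF_FALSE → pop False; jump. Stack: []
LOAD_FAST a → push 11. Stack: [11]
LOAD_CONST → push 12. Stack: [11, 12]
BINARY_OP ^ → 11 ^ 12 = 7. Stack: [7]
LOAD_FAST a → push 11. Stack: [7, 11]
BINARY_OP * → 7 * 11 = 77. Stack: [77]
STORE_FAST s → s=77. Stack: []
LOAD_FAST s → push 77. Stack: [77]
RETURN_VALUE → return 77.

77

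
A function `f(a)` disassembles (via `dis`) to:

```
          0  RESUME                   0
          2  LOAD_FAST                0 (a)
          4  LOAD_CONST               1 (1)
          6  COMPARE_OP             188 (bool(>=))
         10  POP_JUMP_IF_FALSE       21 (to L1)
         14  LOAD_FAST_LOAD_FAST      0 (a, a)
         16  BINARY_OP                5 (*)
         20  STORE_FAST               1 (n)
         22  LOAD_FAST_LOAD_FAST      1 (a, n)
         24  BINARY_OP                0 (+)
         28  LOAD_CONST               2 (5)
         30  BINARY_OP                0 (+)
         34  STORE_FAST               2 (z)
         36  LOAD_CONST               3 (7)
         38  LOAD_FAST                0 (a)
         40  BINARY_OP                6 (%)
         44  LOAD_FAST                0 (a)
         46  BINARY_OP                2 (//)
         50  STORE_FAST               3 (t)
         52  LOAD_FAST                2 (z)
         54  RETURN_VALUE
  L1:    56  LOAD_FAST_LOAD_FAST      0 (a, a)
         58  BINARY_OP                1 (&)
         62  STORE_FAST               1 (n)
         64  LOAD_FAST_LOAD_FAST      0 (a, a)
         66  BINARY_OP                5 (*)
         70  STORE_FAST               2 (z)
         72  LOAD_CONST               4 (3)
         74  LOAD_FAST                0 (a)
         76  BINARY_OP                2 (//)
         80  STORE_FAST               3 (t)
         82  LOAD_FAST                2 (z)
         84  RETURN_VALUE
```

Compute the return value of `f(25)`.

LOAD_FAST a → push 25. Stack: [25]
LOAD_CONST → push 1. Stack: [25, 1]
COMPARE_OP bool(>=) → 25 vs 1 = True. Stack: [True]
POP_JUMP_IF_FALSE → pop True; no jump. Stack: []
LOAD_FAST_LOAD_FAST a,a → push 25,25. Stack: [25, 25]
BINARY_OP * → 25 * 25 = 625. Stack: [625]
STORE_FAST n → n=625. Stack: []
LOAD_FAST_LOAD_FAST a,n → push 25,625. Stack: [25, 625]
BINARY_OP + → 25 + 625 = 650. Stack: [650]
LOAD_CONST → push 5. Stack: [650, 5]
BINARY_OP + → 650 + 5 = 655. Stack: [655]
STORE_FAST z → z=655. Stack: []
LOAD_CONST → push 7. Stack: [7]
LOAD_FAST a → push 25. Stack: [7, 25]
BINARY_OP % → 7 % 25 = 7. Stack: [7]
LOAD_FAST a → push 25. Stack: [7, 25]
BINARY_OP // → 7 // 25 = 0. Stack: [0]
STORE_FAST t → t=0. Stack: []
LOAD_FAST z → push 655. Stack: [655]
RETURN_VALUE → return 655.

655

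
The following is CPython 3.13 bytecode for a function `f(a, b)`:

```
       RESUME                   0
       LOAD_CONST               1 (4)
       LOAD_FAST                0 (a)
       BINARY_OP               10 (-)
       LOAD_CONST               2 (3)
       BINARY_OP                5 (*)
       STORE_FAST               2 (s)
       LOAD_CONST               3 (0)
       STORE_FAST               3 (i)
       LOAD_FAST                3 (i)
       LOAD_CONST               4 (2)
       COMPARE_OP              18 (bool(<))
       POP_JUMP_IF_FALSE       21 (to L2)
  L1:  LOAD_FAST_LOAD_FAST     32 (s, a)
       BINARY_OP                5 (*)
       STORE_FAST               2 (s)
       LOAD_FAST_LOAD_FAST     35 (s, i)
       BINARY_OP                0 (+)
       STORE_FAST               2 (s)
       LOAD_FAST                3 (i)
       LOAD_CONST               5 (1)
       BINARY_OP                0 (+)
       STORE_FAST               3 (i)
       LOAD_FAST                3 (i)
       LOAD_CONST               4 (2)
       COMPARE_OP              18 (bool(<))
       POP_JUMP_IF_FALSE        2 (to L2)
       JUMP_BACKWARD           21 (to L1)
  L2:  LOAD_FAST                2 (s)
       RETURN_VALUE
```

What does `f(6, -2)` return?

LOAD_CONST → push 4. Stack: [4]
LOAD_FAST a → push 6. Stack: [4, 6]
BINARY_OP - → 4 - 6 = -2. Stack: [-2]
LOAD_CONST → push 3. Stack: [-2, 3]
BINARY_OP * → -2 * 3 = -6. Stack: [-6]
STORE_FAST s → s=-6. Stack: []
LOAD_CONST → push 0. Stack: [0]
STORE_FAST i → i=0. Stack: []
LOAD_FAST i → push 0. Stack: [0]
LOAD_CONST → push 2. Stack: [0, 2]
COMPARE_OP bool(<) → 0 vs 2 = True. Stack: [True]
POP_JUMP_IF_FALSE → pop True; no jump. Stack: []
LOAD_FAST_LOAD_FAST s,a → push -6,6. Stack: [-6, 6]
BINARY_OP * → -6 * 6 = -36. Stack: [-36]
STORE_FAST s → s=-36. Stack: []
LOAD_FAST_LOAD_FAST s,i → push -36,0. Stack: [-36, 0]
BINARY_OP + → -36 + 0 = -36. Stack: [-36]
STORE_FAST s → s=-36. Stack: []
LOAD_FAST i → push 0. Stack: [0]
LOAD_CONST → push 1. Stack: [0, 1]
BINARY_OP + → 0 + 1 = 1. Stack: [1]
STORE_FAST i → i=1. Stack: []
LOAD_FAST i → push 1. Stack: [1]
LOAD_CONST → push 2. Stack: [1, 2]
COMPARE_OP bool(<) → 1 vs 2 = True. Stack: [True]
POP_JUMP_IF_FALSE → pop True; no jump. Stack: []
LOAD_FAST_LOAD_FAST s,a → push -36,6. Stack: [-36, 6]
BINARY_OP * → -36 * 6 = -216. Stack: [-216]
STORE_FAST s → s=-216. Stack: []
LOAD_FAST_LOAD_FAST s,i → push -216,1. Stack: [-216, 1]
BINARY_OP + → -216 + 1 = -215. Stack: [-215]
STORE_FAST s → s=-215. Stack: []
LOAD_FAST i → push 1. Stack: [1]
LOAD_CONST → push 1. Stack: [1, 1]
BINARY_OP + → 1 + 1 = 2. Stack: [2]
STORE_FAST i → i=2. Stack: []
LOAD_FAST i → push 2. Stack: [2]
LOAD_CONST → push 2. Stack: [2, 2]
COMPARE_OP bool(<) → 2 vs 2 = False. Stack: [False]
POP_JUMP_IF_FALSE → pop False; jump. Stack: []
LOAD_FAST s → push -215. Stack: [-215]
RETURN_VALUE → return -215.

-215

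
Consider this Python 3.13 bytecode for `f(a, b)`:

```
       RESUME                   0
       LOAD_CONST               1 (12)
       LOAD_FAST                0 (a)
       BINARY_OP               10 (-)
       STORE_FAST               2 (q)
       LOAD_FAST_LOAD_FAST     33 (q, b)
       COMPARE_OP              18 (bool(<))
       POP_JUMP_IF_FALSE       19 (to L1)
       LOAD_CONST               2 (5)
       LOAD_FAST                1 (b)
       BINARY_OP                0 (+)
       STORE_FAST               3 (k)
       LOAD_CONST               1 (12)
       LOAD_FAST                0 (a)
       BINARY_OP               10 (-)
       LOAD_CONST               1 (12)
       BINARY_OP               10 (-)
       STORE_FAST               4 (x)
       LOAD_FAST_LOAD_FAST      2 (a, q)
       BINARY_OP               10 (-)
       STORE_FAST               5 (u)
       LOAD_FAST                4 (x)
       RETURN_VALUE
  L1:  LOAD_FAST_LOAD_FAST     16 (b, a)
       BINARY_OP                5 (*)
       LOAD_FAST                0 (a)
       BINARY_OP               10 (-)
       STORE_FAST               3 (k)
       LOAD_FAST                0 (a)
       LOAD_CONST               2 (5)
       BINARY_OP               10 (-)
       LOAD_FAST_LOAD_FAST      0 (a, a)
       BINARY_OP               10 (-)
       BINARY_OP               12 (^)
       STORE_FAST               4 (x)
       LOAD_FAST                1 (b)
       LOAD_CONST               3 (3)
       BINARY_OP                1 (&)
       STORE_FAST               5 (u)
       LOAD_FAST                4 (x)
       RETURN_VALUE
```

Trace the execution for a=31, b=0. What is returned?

-31

LOAD_CONST → push 12. Stack: [12]
LOAD_FAST a → push 31. Stack: [12, 31]
BINARY_OP - → 12 - 31 = -19. Stack: [-19]
STORE_FAST q → q=-19. Stack: []
LOAD_FAST_LOAD_FAST q,b → push -19,0. Stack: [-19, 0]
COMPARE_OP bool(<) → -19 vs 0 = True. Stack: [True]
POP_JUMP_IF_FALSE → pop True; no jump. Stack: []
LOAD_CONST → push 5. Stack: [5]
LOAD_FAST b → push 0. Stack: [5, 0]
BINARY_OP + → 5 + 0 = 5. Stack: [5]
STORE_FAST k → k=5. Stack: []
LOAD_CONST → push 12. Stack: [12]
LOAD_FAST a → push 31. Stack: [12, 31]
BINARY_OP - → 12 - 31 = -19. Stack: [-19]
LOAD_CONST → push 12. Stack: [-19, 12]
BINARY_OP - → -19 - 12 = -31. Stack: [-31]
STORE_FAST x → x=-31. Stack: []
LOAD_FAST_LOAD_FAST a,q → push 31,-19. Stack: [31, -19]
BINARY_OP - → 31 - -19 = 50. Stack: [50]
STORE_FAST u → u=50. Stack: []
LOAD_FAST x → push -31. Stack: [-31]
RETURN_VALUE → return -31.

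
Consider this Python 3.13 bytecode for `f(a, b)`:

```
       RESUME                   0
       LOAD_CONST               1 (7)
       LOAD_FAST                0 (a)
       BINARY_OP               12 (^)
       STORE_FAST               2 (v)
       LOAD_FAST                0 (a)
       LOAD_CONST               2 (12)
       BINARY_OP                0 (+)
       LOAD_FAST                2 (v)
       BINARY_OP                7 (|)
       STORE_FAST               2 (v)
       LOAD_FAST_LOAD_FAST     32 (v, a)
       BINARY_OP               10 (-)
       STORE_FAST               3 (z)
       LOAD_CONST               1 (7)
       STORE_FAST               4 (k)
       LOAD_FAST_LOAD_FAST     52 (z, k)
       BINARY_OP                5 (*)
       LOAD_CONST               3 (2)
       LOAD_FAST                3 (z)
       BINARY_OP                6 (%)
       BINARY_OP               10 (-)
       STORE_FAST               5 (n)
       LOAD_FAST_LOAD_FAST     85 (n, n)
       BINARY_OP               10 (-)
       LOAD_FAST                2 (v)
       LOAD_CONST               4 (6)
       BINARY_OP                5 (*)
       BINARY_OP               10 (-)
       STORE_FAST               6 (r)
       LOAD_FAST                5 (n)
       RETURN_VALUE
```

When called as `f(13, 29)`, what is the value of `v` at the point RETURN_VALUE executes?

27

LOAD_CONST → push 7. Stack: [7]
LOAD_FAST a → push 13. Stack: [7, 13]
BINARY_OP ^ → 7 ^ 13 = 10. Stack: [10]
STORE_FAST v → v=10. Stack: []
LOAD_FAST a → push 13. Stack: [13]
LOAD_CONST → push 12. Stack: [13, 12]
BINARY_OP + → 13 + 12 = 25. Stack: [25]
LOAD_FAST v → push 10. Stack: [25, 10]
BINARY_OP | → 25 | 10 = 27. Stack: [27]
STORE_FAST v → v=27. Stack: []
LOAD_FAST_LOAD_FAST v,a → push 27,13. Stack: [27, 13]
BINARY_OP - → 27 - 13 = 14. Stack: [14]
STORE_FAST z → z=14. Stack: []
LOAD_CONST → push 7. Stack: [7]
STORE_FAST k → k=7. Stack: []
LOAD_FAST_LOAD_FAST z,k → push 14,7. Stack: [14, 7]
BINARY_OP * → 14 * 7 = 98. Stack: [98]
LOAD_CONST → push 2. Stack: [98, 2]
LOAD_FAST z → push 14. Stack: [98, 2, 14]
BINARY_OP % → 2 % 14 = 2. Stack: [98, 2]
BINARY_OP - → 98 - 2 = 96. Stack: [96]
STORE_FAST n → n=96. Stack: []
LOAD_FAST_LOAD_FAST n,n → push 96,96. Stack: [96, 96]
BINARY_OP - → 96 - 96 = 0. Stack: [0]
LOAD_FAST v → push 27. Stack: [0, 27]
LOAD_CONST → push 6. Stack: [0, 27, 6]
BINARY_OP * → 27 * 6 = 162. Stack: [0, 162]
BINARY_OP - → 0 - 162 = -162. Stack: [-162]
STORE_FAST r → r=-162. Stack: []
LOAD_FAST n → push 96. Stack: [96]
RETURN_VALUE → return 96.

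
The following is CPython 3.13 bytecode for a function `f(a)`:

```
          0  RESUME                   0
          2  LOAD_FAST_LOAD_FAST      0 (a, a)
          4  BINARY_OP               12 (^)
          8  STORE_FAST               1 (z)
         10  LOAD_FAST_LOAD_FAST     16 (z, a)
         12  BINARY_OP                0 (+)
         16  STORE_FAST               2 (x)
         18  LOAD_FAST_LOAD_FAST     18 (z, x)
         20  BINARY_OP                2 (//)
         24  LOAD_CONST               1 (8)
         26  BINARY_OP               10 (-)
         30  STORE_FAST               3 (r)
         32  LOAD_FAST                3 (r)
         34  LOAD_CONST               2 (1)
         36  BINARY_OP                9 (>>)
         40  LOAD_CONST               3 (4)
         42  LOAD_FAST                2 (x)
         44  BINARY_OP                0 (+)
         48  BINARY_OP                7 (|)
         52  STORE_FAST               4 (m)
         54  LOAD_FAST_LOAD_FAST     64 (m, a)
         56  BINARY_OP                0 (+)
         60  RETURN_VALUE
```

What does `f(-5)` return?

-6

LOAD_FAST_LOAD_FAST a,a → push -5,-5. Stack: [-5, -5]
BINARY_OP ^ → -5 ^ -5 = 0. Stack: [0]
STORE_FAST z → z=0. Stack: []
LOAD_FAST_LOAD_FAST z,a → push 0,-5. Stack: [0, -5]
BINARY_OP + → 0 + -5 = -5. Stack: [-5]
STORE_FAST x → x=-5. Stack: []
LOAD_FAST_LOAD_FAST z,x → push 0,-5. Stack: [0, -5]
BINARY_OP // → 0 // -5 = 0. Stack: [0]
LOAD_CONST → push 8. Stack: [0, 8]
BINARY_OP - → 0 - 8 = -8. Stack: [-8]
STORE_FAST r → r=-8. Stack: []
LOAD_FAST r → push -8. Stack: [-8]
LOAD_CONST → push 1. Stack: [-8, 1]
BINARY_OP >> → -8 >> 1 = -4. Stack: [-4]
LOAD_CONST → push 4. Stack: [-4, 4]
LOAD_FAST x → push -5. Stack: [-4, 4, -5]
BINARY_OP + → 4 + -5 = -1. Stack: [-4, -1]
BINARY_OP | → -4 | -1 = -1. Stack: [-1]
STORE_FAST m → m=-1. Stack: []
LOAD_FAST_LOAD_FAST m,a → push -1,-5. Stack: [-1, -5]
BINARY_OP + → -1 + -5 = -6. Stack: [-6]
RETURN_VALUE → return -6.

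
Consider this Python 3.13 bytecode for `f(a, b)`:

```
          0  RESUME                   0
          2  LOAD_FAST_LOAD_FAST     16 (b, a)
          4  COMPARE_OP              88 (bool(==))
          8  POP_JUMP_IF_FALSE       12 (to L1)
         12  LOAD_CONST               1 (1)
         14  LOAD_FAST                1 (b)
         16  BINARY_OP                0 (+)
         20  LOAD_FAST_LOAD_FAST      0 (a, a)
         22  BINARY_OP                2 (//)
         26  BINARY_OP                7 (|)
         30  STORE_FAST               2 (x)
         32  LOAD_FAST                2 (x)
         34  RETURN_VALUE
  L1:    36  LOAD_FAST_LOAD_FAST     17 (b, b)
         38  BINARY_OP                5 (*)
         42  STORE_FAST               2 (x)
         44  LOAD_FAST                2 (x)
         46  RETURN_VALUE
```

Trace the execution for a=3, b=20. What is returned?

LOAD_FAST_LOAD_FAST b,a → push 20,3. Stack: [20, 3]
COMPARE_OP bool(==) → 20 vs 3 = False. Stack: [False]
POP_JUMP_IF_FALSE → pop False; jump. Stack: []
LOAD_FAST_LOAD_FAST b,b → push 20,20. Stack: [20, 20]
BINARY_OP * → 20 * 20 = 400. Stack: [400]
STORE_FAST x → x=400. Stack: []
LOAD_FAST x → push 400. Stack: [400]
RETURN_VALUE → return 400.

400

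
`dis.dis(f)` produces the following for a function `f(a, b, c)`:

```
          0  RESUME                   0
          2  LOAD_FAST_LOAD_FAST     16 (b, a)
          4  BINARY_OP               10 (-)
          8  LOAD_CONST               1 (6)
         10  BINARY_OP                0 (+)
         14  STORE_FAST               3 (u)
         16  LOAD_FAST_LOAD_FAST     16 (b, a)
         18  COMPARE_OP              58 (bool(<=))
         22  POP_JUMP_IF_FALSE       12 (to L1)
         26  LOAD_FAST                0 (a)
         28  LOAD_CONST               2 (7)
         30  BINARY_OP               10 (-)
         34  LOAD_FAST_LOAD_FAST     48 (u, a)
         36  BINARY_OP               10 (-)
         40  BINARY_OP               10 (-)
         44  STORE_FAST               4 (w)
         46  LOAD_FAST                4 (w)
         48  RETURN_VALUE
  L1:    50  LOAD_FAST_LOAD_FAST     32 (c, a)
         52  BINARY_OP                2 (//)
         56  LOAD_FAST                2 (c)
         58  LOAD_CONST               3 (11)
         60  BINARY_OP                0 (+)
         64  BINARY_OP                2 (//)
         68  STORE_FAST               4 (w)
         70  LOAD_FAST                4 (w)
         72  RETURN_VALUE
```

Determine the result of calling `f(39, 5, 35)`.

99

LOAD_FAST_LOAD_FAST b,a → push 5,39. Stack: [5, 39]
BINARY_OP - → 5 - 39 = -34. Stack: [-34]
LOAD_CONST → push 6. Stack: [-34, 6]
BINARY_OP + → -34 + 6 = -28. Stack: [-28]
STORE_FAST u → u=-28. Stack: []
LOAD_FAST_LOAD_FAST b,a → push 5,39. Stack: [5, 39]
COMPARE_OP bool(<=) → 5 vs 39 = True. Stack: [True]
POP_JUMP_IF_FALSE → pop True; no jump. Stack: []
LOAD_FAST a → push 39. Stack: [39]
LOAD_CONST → push 7. Stack: [39, 7]
BINARY_OP - → 39 - 7 = 32. Stack: [32]
LOAD_FAST_LOAD_FAST u,a → push -28,39. Stack: [32, -28, 39]
BINARY_OP - → -28 - 39 = -67. Stack: [32, -67]
BINARY_OP - → 32 - -67 = 99. Stack: [99]
STORE_FAST w → w=99. Stack: []
LOAD_FAST w → push 99. Stack: [99]
RETURN_VALUE → return 99.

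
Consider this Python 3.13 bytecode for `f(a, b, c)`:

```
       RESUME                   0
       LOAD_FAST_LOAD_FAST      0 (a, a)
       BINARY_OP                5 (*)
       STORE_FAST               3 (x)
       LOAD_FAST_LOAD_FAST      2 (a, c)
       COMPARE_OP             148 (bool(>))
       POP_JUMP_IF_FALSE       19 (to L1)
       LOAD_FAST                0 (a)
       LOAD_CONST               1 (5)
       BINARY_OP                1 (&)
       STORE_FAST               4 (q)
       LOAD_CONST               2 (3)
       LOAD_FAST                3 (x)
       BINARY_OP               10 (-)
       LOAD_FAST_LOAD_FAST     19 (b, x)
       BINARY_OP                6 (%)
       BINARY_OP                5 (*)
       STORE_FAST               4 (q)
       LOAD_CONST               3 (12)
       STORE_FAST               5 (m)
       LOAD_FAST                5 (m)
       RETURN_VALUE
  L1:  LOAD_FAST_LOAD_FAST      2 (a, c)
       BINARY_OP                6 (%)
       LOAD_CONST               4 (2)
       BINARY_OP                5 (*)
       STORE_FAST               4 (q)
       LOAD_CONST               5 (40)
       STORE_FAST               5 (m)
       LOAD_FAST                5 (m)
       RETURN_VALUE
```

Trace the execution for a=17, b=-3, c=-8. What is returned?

LOAD_FAST_LOAD_FAST a,a → push 17,17. Stack: [17, 17]
BINARY_OP * → 17 * 17 = 289. Stack: [289]
STORE_FAST x → x=289. Stack: []
LOAD_FAST_LOAD_FAST a,c → push 17,-8. Stack: [17, -8]
COMPARE_OP bool(>) → 17 vs -8 = True. Stack: [True]
POP_JUMP_IF_FALSE → pop True; no jump. Stack: []
LOAD_FAST a → push 17. Stack: [17]
LOAD_CONST → push 5. Stack: [17, 5]
BINARY_OP & → 17 & 5 = 1. Stack: [1]
STORE_FAST q → q=1. Stack: []
LOAD_CONST → push 3. Stack: [3]
LOAD_FAST x → push 289. Stack: [3, 289]
BINARY_OP - → 3 - 289 = -286. Stack: [-286]
LOAD_FAST_LOAD_FAST b,x → push -3,289. Stack: [-286, -3, 289]
BINARY_OP % → -3 % 289 = 286. Stack: [-286, 286]
BINARY_OP * → -286 * 286 = -81796. Stack: [-81796]
STORE_FAST q → q=-81796. Stack: []
LOAD_CONST → push 12. Stack: [12]
STORE_FAST m → m=12. Stack: []
LOAD_FAST m → push 12. Stack: [12]
RETURN_VALUE → return 12.

12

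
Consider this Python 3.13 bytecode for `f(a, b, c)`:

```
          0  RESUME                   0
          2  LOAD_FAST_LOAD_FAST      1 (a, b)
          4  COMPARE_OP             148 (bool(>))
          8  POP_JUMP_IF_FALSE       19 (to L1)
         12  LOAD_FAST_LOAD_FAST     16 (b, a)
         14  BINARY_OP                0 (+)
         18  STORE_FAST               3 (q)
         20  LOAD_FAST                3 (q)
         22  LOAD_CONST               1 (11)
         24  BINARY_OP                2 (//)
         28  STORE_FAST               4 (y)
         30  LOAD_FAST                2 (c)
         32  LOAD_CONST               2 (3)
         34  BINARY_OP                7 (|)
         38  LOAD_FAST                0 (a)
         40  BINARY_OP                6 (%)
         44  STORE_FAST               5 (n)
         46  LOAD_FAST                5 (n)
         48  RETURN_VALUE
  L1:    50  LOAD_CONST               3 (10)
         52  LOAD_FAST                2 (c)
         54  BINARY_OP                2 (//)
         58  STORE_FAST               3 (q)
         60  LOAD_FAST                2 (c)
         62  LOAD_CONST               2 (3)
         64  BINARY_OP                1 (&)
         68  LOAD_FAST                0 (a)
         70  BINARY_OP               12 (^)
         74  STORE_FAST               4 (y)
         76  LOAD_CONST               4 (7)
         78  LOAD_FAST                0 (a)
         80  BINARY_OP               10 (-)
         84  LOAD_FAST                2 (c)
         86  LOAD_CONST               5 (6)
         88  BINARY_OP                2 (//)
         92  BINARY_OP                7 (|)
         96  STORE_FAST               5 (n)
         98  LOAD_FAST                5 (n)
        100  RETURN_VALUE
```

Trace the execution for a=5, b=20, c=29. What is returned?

LOAD_FAST_LOAD_FAST a,b → push 5,20. Stack: [5, 20]
COMPARE_OP bool(>) → 5 vs 20 = False. Stack: [False]
POP_JUMP_IF_FALSE → pop False; jump. Stack: []
LOAD_CONST → push 10. Stack: [10]
LOAD_FAST c → push 29. Stack: [10, 29]
BINARY_OP // → 10 // 29 = 0. Stack: [0]
STORE_FAST q → q=0. Stack: []
LOAD_FAST c → push 29. Stack: [29]
LOAD_CONST → push 3. Stack: [29, 3]
BINARY_OP & → 29 & 3 = 1. Stack: [1]
LOAD_FAST a → push 5. Stack: [1, 5]
BINARY_OP ^ → 1 ^ 5 = 4. Stack: [4]
STORE_FAST y → y=4. Stack: []
LOAD_CONST → push 7. Stack: [7]
LOAD_FAST a → push 5. Stack: [7, 5]
BINARY_OP - → 7 - 5 = 2. Stack: [2]
LOAD_FAST c → push 29. Stack: [2, 29]
LOAD_CONST → push 6. Stack: [2, 29, 6]
BINARY_OP // → 29 // 6 = 4. Stack: [2, 4]
BINARY_OP | → 2 | 4 = 6. Stack: [6]
STORE_FAST n → n=6. Stack: []
LOAD_FAST n → push 6. Stack: [6]
RETURN_VALUE → return 6.

6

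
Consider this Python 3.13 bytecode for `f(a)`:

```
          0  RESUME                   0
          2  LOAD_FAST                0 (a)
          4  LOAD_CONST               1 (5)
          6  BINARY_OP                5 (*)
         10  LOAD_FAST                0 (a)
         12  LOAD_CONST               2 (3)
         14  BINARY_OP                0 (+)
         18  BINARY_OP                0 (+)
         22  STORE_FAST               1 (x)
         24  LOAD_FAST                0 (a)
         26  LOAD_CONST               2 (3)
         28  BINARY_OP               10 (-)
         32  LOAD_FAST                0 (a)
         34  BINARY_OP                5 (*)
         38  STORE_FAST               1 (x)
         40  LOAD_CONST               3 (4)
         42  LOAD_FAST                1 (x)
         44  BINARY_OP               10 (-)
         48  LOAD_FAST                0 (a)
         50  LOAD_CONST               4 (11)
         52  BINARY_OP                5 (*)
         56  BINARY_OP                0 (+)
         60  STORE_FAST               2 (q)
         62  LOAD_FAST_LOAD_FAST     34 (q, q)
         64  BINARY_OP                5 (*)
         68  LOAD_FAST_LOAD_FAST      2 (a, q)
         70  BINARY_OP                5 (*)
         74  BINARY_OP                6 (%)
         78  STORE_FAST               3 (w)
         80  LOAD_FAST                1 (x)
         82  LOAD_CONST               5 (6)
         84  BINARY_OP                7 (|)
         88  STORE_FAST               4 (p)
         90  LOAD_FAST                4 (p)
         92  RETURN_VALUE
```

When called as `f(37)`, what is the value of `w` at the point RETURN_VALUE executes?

-3388

LOAD_FAST a → push 37. Stack: [37]
LOAD_CONST → push 5. Stack: [37, 5]
BINARY_OP * → 37 * 5 = 185. Stack: [185]
LOAD_FAST a → push 37. Stack: [185, 37]
LOAD_CONST → push 3. Stack: [185, 37, 3]
BINARY_OP + → 37 + 3 = 40. Stack: [185, 40]
BINARY_OP + → 185 + 40 = 225. Stack: [225]
STORE_FAST x → x=225. Stack: []
LOAD_FAST a → push 37. Stack: [37]
LOAD_CONST → push 3. Stack: [37, 3]
BINARY_OP - → 37 - 3 = 34. Stack: [34]
LOAD_FAST a → push 37. Stack: [34, 37]
BINARY_OP * → 34 * 37 = 1258. Stack: [1258]
STORE_FAST x → x=1258. Stack: []
LOAD_CONST → push 4. Stack: [4]
LOAD_FAST x → push 1258. Stack: [4, 1258]
BINARY_OP - → 4 - 1258 = -1254. Stack: [-1254]
LOAD_FAST a → push 37. Stack: [-1254, 37]
LOAD_CONST → push 11. Stack: [-1254, 37, 11]
BINARY_OP * → 37 * 11 = 407. Stack: [-1254, 407]
BINARY_OP + → -1254 + 407 = -847. Stack: [-847]
STORE_FAST q → q=-847. Stack: []
LOAD_FAST_LOAD_FAST q,q → push -847,-847. Stack: [-847, -847]
BINARY_OP * → -847 * -847 = 717409. Stack: [717409]
LOAD_FAST_LOAD_FAST a,q → push 37,-847. Stack: [717409, 37, -847]
BINARY_OP * → 37 * -847 = -31339. Stack: [717409, -31339]
BINARY_OP % → 717409 % -31339 = -3388. Stack: [-3388]
STORE_FAST w → w=-3388. Stack: []
LOAD_FAST x → push 1258. Stack: [1258]
LOAD_CONST → push 6. Stack: [1258, 6]
BINARY_OP | → 1258 | 6 = 1262. Stack: [1262]
STORE_FAST p → p=1262. Stack: []
LOAD_FAST p → push 1262. Stack: [1262]
RETURN_VALUE → return 1262.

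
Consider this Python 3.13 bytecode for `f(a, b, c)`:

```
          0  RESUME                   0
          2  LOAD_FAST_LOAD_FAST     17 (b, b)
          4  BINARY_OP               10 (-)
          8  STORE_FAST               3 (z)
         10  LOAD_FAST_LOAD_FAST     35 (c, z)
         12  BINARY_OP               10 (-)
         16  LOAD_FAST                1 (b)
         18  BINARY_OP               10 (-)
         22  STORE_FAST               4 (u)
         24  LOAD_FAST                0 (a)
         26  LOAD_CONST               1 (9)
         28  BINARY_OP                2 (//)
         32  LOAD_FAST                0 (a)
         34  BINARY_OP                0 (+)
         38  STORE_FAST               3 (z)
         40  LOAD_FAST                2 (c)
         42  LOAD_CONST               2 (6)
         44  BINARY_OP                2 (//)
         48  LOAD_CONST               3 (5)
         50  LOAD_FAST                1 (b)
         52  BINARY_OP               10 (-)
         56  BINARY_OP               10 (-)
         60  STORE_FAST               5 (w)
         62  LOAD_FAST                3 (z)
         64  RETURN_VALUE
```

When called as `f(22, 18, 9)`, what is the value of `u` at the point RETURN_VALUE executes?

-9

LOAD_FAST_LOAD_FAST b,b → push 18,18. Stack: [18, 18]
BINARY_OP - → 18 - 18 = 0. Stack: [0]
STORE_FAST z → z=0. Stack: []
LOAD_FAST_LOAD_FAST c,z → push 9,0. Stack: [9, 0]
BINARY_OP - → 9 - 0 = 9. Stack: [9]
LOAD_FAST b → push 18. Stack: [9, 18]
BINARY_OP - → 9 - 18 = -9. Stack: [-9]
STORE_FAST u → u=-9. Stack: []
LOAD_FAST a → push 22. Stack: [22]
LOAD_CONST → push 9. Stack: [22, 9]
BINARY_OP // → 22 // 9 = 2. Stack: [2]
LOAD_FAST a → push 22. Stack: [2, 22]
BINARY_OP + → 2 + 22 = 24. Stack: [24]
STORE_FAST z → z=24. Stack: []
LOAD_FAST c → push 9. Stack: [9]
LOAD_CONST → push 6. Stack: [9, 6]
BINARY_OP // → 9 // 6 = 1. Stack: [1]
LOAD_CONST → push 5. Stack: [1, 5]
LOAD_FAST b → push 18. Stack: [1, 5, 18]
BINARY_OP - → 5 - 18 = -13. Stack: [1, -13]
BINARY_OP - → 1 - -13 = 14. Stack: [14]
STORE_FAST w → w=14. Stack: []
LOAD_FAST z → push 24. Stack: [24]
RETURN_VALUE → return 24.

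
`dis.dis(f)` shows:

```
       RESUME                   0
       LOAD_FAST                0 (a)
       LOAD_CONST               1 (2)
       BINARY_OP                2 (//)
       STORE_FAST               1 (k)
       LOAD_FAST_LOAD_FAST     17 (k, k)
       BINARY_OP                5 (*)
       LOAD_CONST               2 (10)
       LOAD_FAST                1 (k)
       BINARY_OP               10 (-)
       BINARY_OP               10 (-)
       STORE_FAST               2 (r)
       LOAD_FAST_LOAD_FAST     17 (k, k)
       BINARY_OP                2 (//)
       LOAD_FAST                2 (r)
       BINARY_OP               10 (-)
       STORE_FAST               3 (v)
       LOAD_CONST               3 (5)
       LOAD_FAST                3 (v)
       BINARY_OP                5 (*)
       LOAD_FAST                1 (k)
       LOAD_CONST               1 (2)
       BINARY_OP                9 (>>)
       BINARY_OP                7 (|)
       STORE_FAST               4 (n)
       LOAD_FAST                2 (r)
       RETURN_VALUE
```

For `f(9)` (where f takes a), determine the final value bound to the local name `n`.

LOAD_FAST a → push 9. Stack: [9]
LOAD_CONST → push 2. Stack: [9, 2]
BINARY_OP // → 9 // 2 = 4. Stack: [4]
STORE_FAST k → k=4. Stack: []
LOAD_FAST_LOAD_FAST k,k → push 4,4. Stack: [4, 4]
BINARY_OP * → 4 * 4 = 16. Stack: [16]
LOAD_CONST → push 10. Stack: [16, 10]
LOAD_FAST k → push 4. Stack: [16, 10, 4]
BINARY_OP - → 10 - 4 = 6. Stack: [16, 6]
BINARY_OP - → 16 - 6 = 10. Stack: [10]
STORE_FAST r → r=10. Stack: []
LOAD_FAST_LOAD_FAST k,k → push 4,4. Stack: [4, 4]
BINARY_OP // → 4 // 4 = 1. Stack: [1]
LOAD_FAST r → push 10. Stack: [1, 10]
BINARY_OP - → 1 - 10 = -9. Stack: [-9]
STORE_FAST v → v=-9. Stack: []
LOAD_CONST → push 5. Stack: [5]
LOAD_FAST v → push -9. Stack: [5, -9]
BINARY_OP * → 5 * -9 = -45. Stack: [-45]
LOAD_FAST k → push 4. Stack: [-45, 4]
LOAD_CONST → push 2. Stack: [-45, 4, 2]
BINARY_OP >> → 4 >> 2 = 1. Stack: [-45, 1]
BINARY_OP | → -45 | 1 = -45. Stack: [-45]
STORE_FAST n → n=-45. Stack: []
LOAD_FAST r → push 10. Stack: [10]
RETURN_VALUE → return 10.

-45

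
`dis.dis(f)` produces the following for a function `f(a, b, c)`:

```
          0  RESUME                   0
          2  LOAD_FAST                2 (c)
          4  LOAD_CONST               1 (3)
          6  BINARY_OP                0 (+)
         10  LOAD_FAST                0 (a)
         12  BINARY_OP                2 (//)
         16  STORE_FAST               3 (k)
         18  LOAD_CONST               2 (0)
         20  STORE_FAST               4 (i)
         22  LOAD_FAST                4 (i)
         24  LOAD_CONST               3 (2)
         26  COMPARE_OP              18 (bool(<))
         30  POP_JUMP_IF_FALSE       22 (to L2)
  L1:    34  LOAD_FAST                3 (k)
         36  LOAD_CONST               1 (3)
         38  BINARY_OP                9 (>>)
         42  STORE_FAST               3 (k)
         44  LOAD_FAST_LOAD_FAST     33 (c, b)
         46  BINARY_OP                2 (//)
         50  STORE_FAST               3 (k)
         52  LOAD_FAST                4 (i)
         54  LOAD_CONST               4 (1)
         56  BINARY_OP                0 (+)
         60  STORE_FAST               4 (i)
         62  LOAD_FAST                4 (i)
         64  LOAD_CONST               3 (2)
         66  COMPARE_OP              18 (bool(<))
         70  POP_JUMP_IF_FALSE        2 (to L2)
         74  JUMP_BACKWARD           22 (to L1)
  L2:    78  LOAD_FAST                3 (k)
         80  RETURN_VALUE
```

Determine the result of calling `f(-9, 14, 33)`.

2

LOAD_FAST c → push 33. Stack: [33]
LOAD_CONST → push 3. Stack: [33, 3]
BINARY_OP + → 33 + 3 = 36. Stack: [36]
LOAD_FAST a → push -9. Stack: [36, -9]
BINARY_OP // → 36 // -9 = -4. Stack: [-4]
STORE_FAST k → k=-4. Stack: []
LOAD_CONST → push 0. Stack: [0]
STORE_FAST i → i=0. Stack: []
LOAD_FAST i → push 0. Stack: [0]
LOAD_CONST → push 2. Stack: [0, 2]
COMPARE_OP bool(<) → 0 vs 2 = True. Stack: [True]
POP_JUMP_IF_FALSE → pop True; no jump. Stack: []
LOAD_FAST k → push -4. Stack: [-4]
LOAD_CONST → push 3. Stack: [-4, 3]
BINARY_OP >> → -4 >> 3 = -1. Stack: [-1]
STORE_FAST k → k=-1. Stack: []
LOAD_FAST_LOAD_FAST c,b → push 33,14. Stack: [33, 14]
BINARY_OP // → 33 // 14 = 2. Stack: [2]
STORE_FAST k → k=2. Stack: []
LOAD_FAST i → push 0. Stack: [0]
LOAD_CONST → push 1. Stack: [0, 1]
BINARY_OP + → 0 + 1 = 1. Stack: [1]
STORE_FAST i → i=1. Stack: []
LOAD_FAST i → push 1. Stack: [1]
LOAD_CONST → push 2. Stack: [1, 2]
COMPARE_OP bool(<) → 1 vs 2 = True. Stack: [True]
POP_JUMP_IF_FALSE → pop True; no jump. Stack: []
LOAD_FAST k → push 2. Stack: [2]
LOAD_CONST → push 3. Stack: [2, 3]
BINARY_OP >> → 2 >> 3 = 0. Stack: [0]
STORE_FAST k → k=0. Stack: []
LOAD_FAST_LOAD_FAST c,b → push 33,14. Stack: [33, 14]
BINARY_OP // → 33 // 14 = 2. Stack: [2]
STORE_FAST k → k=2. Stack: []
LOAD_FAST i → push 1. Stack: [1]
LOAD_CONST → push 1. Stack: [1, 1]
BINARY_OP + → 1 + 1 = 2. Stack: [2]
STORE_FAST i → i=2. Stack: []
LOAD_FAST i → push 2. Stack: [2]
LOAD_CONST → push 2. Stack: [2, 2]
COMPARE_OP bool(<) → 2 vs 2 = False. Stack: [False]
POP_JUMP_IF_FALSE → pop False; jump. Stack: []
LOAD_FAST k → push 2. Stack: [2]
RETURN_VALUE → return 2.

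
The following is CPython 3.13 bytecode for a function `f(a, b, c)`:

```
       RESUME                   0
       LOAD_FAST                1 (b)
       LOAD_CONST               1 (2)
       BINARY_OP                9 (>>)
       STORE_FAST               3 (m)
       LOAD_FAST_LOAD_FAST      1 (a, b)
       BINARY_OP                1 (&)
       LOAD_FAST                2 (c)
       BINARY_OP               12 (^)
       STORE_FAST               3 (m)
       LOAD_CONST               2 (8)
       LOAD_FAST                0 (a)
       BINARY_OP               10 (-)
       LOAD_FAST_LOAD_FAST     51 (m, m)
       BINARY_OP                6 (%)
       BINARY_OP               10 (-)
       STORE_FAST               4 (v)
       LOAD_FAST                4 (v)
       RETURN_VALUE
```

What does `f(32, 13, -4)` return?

LOAD_FAST b → push 13. Stack: [13]
LOAD_CONST → push 2. Stack: [13, 2]
BINARY_OP >> → 13 >> 2 = 3. Stack: [3]
STORE_FAST m → m=3. Stack: []
LOAD_FAST_LOAD_FAST a,b → push 32,13. Stack: [32, 13]
BINARY_OP & → 32 & 13 = 0. Stack: [0]
LOAD_FAST c → push -4. Stack: [0, -4]
BINARY_OP ^ → 0 ^ -4 = -4. Stack: [-4]
STORE_FAST m → m=-4. Stack: []
LOAD_CONST → push 8. Stack: [8]
LOAD_FAST a → push 32. Stack: [8, 32]
BINARY_OP - → 8 - 32 = -24. Stack: [-24]
LOAD_FAST_LOAD_FAST m,m → push -4,-4. Stack: [-24, -4, -4]
BINARY_OP % → -4 % -4 = 0. Stack: [-24, 0]
BINARY_OP - → -24 - 0 = -24. Stack: [-24]
STORE_FAST v → v=-24. Stack: []
LOAD_FAST v → push -24. Stack: [-24]
RETURN_VALUE → return -24.

-24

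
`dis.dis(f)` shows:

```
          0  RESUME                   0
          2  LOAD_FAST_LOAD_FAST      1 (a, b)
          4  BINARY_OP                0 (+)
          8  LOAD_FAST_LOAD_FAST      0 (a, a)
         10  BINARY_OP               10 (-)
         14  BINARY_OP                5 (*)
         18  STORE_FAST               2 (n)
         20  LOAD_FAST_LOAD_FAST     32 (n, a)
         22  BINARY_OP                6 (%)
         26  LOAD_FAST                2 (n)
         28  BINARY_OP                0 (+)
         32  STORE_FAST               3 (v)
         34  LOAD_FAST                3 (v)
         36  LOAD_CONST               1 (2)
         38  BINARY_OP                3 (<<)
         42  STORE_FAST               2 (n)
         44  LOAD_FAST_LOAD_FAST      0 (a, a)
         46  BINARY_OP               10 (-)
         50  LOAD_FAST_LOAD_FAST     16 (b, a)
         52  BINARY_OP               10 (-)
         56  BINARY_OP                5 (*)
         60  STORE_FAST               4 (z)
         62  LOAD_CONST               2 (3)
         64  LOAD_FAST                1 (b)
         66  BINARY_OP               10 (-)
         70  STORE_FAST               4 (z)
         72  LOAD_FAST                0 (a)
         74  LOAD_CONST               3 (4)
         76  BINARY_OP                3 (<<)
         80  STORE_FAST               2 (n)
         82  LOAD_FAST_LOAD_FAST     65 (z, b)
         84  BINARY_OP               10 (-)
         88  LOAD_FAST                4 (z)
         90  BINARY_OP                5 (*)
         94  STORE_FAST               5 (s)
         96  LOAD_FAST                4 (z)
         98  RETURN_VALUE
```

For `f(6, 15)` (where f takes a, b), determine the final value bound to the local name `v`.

LOAD_FAST_LOAD_FAST a,b → push 6,15. Stack: [6, 15]
BINARY_OP + → 6 + 15 = 21. Stack: [21]
LOAD_FAST_LOAD_FAST a,a → push 6,6. Stack: [21, 6, 6]
BINARY_OP - → 6 - 6 = 0. Stack: [21, 0]
BINARY_OP * → 21 * 0 = 0. Stack: [0]
STORE_FAST n → n=0. Stack: []
LOAD_FAST_LOAD_FAST n,a → push 0,6. Stack: [0, 6]
BINARY_OP % → 0 % 6 = 0. Stack: [0]
LOAD_FAST n → push 0. Stack: [0, 0]
BINARY_OP + → 0 + 0 = 0. Stack: [0]
STORE_FAST v → v=0. Stack: []
LOAD_FAST v → push 0. Stack: [0]
LOAD_CONST → push 2. Stack: [0, 2]
BINARY_OP << → 0 << 2 = 0. Stack: [0]
STORE_FAST n → n=0. Stack: []
LOAD_FAST_LOAD_FAST a,a → push 6,6. Stack: [6, 6]
BINARY_OP - → 6 - 6 = 0. Stack: [0]
LOAD_FAST_LOAD_FAST b,a → push 15,6. Stack: [0, 15, 6]
BINARY_OP - → 15 - 6 = 9. Stack: [0, 9]
BINARY_OP * → 0 * 9 = 0. Stack: [0]
STORE_FAST z → z=0. Stack: []
LOAD_CONST → push 3. Stack: [3]
LOAD_FAST b → push 15. Stack: [3, 15]
BINARY_OP - → 3 - 15 = -12. Stack: [-12]
STORE_FAST z → z=-12. Stack: []
LOAD_FAST a → push 6. Stack: [6]
LOAD_CONST → push 4. Stack: [6, 4]
BINARY_OP << → 6 << 4 = 96. Stack: [96]
STORE_FAST n → n=96. Stack: []
LOAD_FAST_LOAD_FAST z,b → push -12,15. Stack: [-12, 15]
BINARY_OP - → -12 - 15 = -27. Stack: [-27]
LOAD_FAST z → push -12. Stack: [-27, -12]
BINARY_OP * → -27 * -12 = 324. Stack: [324]
STORE_FAST s → s=324. Stack: []
LOAD_FAST z → push -12. Stack: [-12]
RETURN_VALUE → return -12.

0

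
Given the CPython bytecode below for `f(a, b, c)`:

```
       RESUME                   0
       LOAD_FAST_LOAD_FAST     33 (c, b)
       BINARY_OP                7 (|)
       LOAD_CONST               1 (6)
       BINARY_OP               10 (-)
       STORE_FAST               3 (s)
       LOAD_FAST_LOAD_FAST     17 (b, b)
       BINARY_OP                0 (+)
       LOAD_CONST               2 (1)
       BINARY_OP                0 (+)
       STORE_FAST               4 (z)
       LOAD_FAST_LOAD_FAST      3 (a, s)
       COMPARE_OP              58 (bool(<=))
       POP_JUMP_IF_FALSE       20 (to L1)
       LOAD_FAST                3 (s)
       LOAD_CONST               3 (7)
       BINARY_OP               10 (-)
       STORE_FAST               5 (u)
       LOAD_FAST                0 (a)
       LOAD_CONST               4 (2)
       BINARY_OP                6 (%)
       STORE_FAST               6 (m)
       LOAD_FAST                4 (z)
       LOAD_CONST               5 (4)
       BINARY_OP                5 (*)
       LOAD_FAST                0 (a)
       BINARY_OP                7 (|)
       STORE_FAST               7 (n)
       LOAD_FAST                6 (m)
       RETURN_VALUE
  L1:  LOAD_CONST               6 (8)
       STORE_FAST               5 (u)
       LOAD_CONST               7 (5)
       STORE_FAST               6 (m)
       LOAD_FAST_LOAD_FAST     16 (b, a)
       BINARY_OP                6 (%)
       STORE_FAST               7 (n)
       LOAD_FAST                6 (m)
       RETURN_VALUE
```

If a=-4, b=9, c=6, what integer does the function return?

0

LOAD_FAST_LOAD_FAST c,b → push 6,9. Stack: [6, 9]
BINARY_OP | → 6 | 9 = 15. Stack: [15]
LOAD_CONST → push 6. Stack: [15, 6]
BINARY_OP - → 15 - 6 = 9. Stack: [9]
STORE_FAST s → s=9. Stack: []
LOAD_FAST_LOAD_FAST b,b → push 9,9. Stack: [9, 9]
BINARY_OP + → 9 + 9 = 18. Stack: [18]
LOAD_CONST → push 1. Stack: [18, 1]
BINARY_OP + → 18 + 1 = 19. Stack: [19]
STORE_FAST z → z=19. Stack: []
LOAD_FAST_LOAD_FAST a,s → push -4,9. Stack: [-4, 9]
COMPARE_OP bool(<=) → -4 vs 9 = True. Stack: [True]
POP_JUMP_IF_FALSE → pop True; no jump. Stack: []
LOAD_FAST s → push 9. Stack: [9]
LOAD_CONST → push 7. Stack: [9, 7]
BINARY_OP - → 9 - 7 = 2. Stack: [2]
STORE_FAST u → u=2. Stack: []
LOAD_FAST a → push -4. Stack: [-4]
LOAD_CONST → push 2. Stack: [-4, 2]
BINARY_OP % → -4 % 2 = 0. Stack: [0]
STORE_FAST m → m=0. Stack: []
LOAD_FAST z → push 19. Stack: [19]
LOAD_CONST → push 4. Stack: [19, 4]
BINARY_OP * → 19 * 4 = 76. Stack: [76]
LOAD_FAST a → push -4. Stack: [76, -4]
BINARY_OP | → 76 | -4 = -4. Stack: [-4]
STORE_FAST n → n=-4. Stack: []
LOAD_FAST m → push 0. Stack: [0]
RETURN_VALUE → return 0.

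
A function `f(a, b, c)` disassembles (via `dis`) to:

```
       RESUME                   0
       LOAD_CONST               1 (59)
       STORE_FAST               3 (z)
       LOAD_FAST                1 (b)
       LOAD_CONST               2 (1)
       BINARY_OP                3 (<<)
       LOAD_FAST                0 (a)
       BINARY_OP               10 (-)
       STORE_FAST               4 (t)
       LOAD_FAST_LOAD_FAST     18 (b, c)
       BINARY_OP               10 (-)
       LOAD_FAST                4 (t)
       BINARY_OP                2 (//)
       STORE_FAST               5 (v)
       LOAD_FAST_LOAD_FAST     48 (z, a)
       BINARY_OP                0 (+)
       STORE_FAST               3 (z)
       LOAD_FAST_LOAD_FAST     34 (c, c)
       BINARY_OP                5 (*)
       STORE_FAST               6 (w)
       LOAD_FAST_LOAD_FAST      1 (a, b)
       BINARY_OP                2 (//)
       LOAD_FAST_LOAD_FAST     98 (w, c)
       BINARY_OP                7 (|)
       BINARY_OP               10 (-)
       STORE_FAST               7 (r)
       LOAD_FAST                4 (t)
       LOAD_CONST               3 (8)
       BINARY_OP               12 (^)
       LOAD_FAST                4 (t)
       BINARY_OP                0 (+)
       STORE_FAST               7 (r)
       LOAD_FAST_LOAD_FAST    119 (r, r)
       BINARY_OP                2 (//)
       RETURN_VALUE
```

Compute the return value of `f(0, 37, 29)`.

LOAD_CONST → push 59. Stack: [59]
STORE_FAST z → z=59. Stack: []
LOAD_FAST b → push 37. Stack: [37]
LOAD_CONST → push 1. Stack: [37, 1]
BINARY_OP << → 37 << 1 = 74. Stack: [74]
LOAD_FAST a → push 0. Stack: [74, 0]
BINARY_OP - → 74 - 0 = 74. Stack: [74]
STORE_FAST t → t=74. Stack: []
LOAD_FAST_LOAD_FAST b,c → push 37,29. Stack: [37, 29]
BINARY_OP - → 37 - 29 = 8. Stack: [8]
LOAD_FAST t → push 74. Stack: [8, 74]
BINARY_OP // → 8 // 74 = 0. Stack: [0]
STORE_FAST v → v=0. Stack: []
LOAD_FAST_LOAD_FAST z,a → push 59,0. Stack: [59, 0]
BINARY_OP + → 59 + 0 = 59. Stack: [59]
STORE_FAST z → z=59. Stack: []
LOAD_FAST_LOAD_FAST c,c → push 29,29. Stack: [29, 29]
BINARY_OP * → 29 * 29 = 841. Stack: [841]
STORE_FAST w → w=841. Stack: []
LOAD_FAST_LOAD_FAST a,b → push 0,37. Stack: [0, 37]
BINARY_OP // → 0 // 37 = 0. Stack: [0]
LOAD_FAST_LOAD_FAST w,c → push 841,29. Stack: [0, 841, 29]
BINARY_OP | → 841 | 29 = 861. Stack: [0, 861]
BINARY_OP - → 0 - 861 = -861. Stack: [-861]
STORE_FAST r → r=-861. Stack: []
LOAD_FAST t → push 74. Stack: [74]
LOAD_CONST → push 8. Stack: [74, 8]
BINARY_OP ^ → 74 ^ 8 = 66. Stack: [66]
LOAD_FAST t → push 74. Stack: [66, 74]
BINARY_OP + → 66 + 74 = 140. Stack: [140]
STORE_FAST r → r=140. Stack: []
LOAD_FAST_LOAD_FAST r,r → push 140,140. Stack: [140, 140]
BINARY_OP // → 140 // 140 = 1. Stack: [1]
RETURN_VALUE → return 1.

1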